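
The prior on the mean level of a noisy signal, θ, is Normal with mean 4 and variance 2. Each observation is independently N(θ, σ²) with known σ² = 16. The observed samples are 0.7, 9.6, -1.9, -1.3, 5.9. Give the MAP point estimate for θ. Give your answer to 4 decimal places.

n = 5; x̄ = (0.7 + 9.6 + (-1.9) + (-1.3) + 5.9)/5 = 13/5 = 2.6.
For a Normal prior and Normal likelihood with known variance, the posterior is Normal; its mode equals its mean, the precision-weighted average.
Prior precision 1/σ₀² = 1/2 = 0.5; data precision n/σ² = 5/16 = 0.3125.
θ̂ = (0.5·4 + 0.3125·2.6) / (0.5 + 0.3125) = 2.8125/0.8125 = 45/13 ≈ 3.4615.

θ̂_MAP = 3.4615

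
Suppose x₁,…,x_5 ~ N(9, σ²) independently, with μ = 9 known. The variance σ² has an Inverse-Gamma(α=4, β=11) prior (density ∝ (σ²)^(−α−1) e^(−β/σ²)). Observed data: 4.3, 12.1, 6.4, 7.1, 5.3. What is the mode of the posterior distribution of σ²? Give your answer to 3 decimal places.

σ̂²_MAP = 5.184

Sum of squared deviations about the known mean: SS = (4.3−9)² + (12.1−9)² + (6.4−9)² + (7.1−9)² + (5.3−9)² = 55.76.
The Normal likelihood contributes (σ²)^(−n/2) exp(−SS/(2σ²)), so the posterior is Inverse-Gamma(α + n/2, β + SS/2) = Inverse-Gamma(6.5, 38.88).
The mode of Inverse-Gamma(a, b) is b/(a+1) = 38.88/7.5 ≈ 5.184.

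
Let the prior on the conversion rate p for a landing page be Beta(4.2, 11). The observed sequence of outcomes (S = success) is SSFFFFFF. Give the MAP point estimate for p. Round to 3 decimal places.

Prior: Beta(4.2, 11).
Data: 2 successes in 8 trials (from the sequence). The binomial likelihood contributes p^2(1−p)^6, so the posterior is Beta(4.2+2, 11+6) = Beta(6.2, 17).
For Beta(a, b) with a, b > 1 the mode is (a−1)/(a+b−2) = 5.2/21.2 ≈ 0.245.

p̂_MAP = 0.245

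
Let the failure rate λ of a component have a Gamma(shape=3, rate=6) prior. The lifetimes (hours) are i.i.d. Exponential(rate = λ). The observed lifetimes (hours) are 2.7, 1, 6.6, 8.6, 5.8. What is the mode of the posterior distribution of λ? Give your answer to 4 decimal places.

λ̂_MAP = 0.2280

The Exponential(rate=λ) likelihood is ∝ λ^n e^(−λΣtᵢ). Here n = 5 and Σtᵢ = 2.7 + 1 + 6.6 + 8.6 + 5.8 = 24.7.
Posterior ∝ λ^2e^(−6λ) · λ^5e^(−24.7λ) = λ^7e^(−30.7λ), i.e. Gamma(8, 30.7).
Mode = (a−1)/b = 7/30.7 ≈ 0.2280.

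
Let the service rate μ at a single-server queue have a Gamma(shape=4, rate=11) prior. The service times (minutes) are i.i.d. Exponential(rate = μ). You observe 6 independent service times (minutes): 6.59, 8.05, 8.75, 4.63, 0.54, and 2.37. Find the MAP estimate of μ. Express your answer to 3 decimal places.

μ̂_MAP = 0.215

The Exponential(rate=μ) likelihood is ∝ μ^n e^(−μΣtᵢ). Here n = 6 and Σtᵢ = 6.59 + 8.05 + 8.75 + 4.63 + 0.54 + 2.37 = 30.93.
Posterior ∝ μ^3e^(−11μ) · μ^6e^(−30.93μ) = μ^9e^(−41.93μ), i.e. Gamma(10, 41.93).
Mode = (a−1)/b = 9/41.93 ≈ 0.215.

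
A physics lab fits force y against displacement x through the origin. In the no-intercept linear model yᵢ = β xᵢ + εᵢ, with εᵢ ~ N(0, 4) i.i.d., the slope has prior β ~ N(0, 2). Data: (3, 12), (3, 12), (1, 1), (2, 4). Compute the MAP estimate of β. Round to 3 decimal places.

β̂_MAP = 3.240

log p(β | y) = −Σ(yᵢ − βxᵢ)²/(2·4) − β²/(2·2) + const.
Setting the derivative to zero: Σxᵢ(yᵢ − βxᵢ)/4 − β/2 = 0, so β = Σxᵢyᵢ / (Σxᵢ² + σ²/τ²).
Σxᵢyᵢ = 3·12 + 3·12 + 1·1 + 2·4 = 81; Σxᵢ² = 23; σ²/τ² = 2.
β̂_MAP = 81 / (23 + 2) = 81/25 ≈ 3.240.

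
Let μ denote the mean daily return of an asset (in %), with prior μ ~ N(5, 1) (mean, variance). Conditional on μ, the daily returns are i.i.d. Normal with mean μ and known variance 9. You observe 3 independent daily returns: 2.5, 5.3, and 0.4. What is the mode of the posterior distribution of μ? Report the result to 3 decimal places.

μ̂_MAP = 4.433

n = 3; x̄ = (2.5 + 5.3 + 0.4)/3 = 8.2/3 = 41/15 ≈ 2.7333.
For a Normal prior and Normal likelihood with known variance, the posterior is Normal; its mode equals its mean, the precision-weighted average.
Prior precision 1/σ₀² = 1/1 = 1; data precision n/σ² = 3/9 = 1/3.
μ̂ = (1·5 + (1/3)·(41/15)) / (1 + 1/3) = (266/45)/(4/3) = 133/30 ≈ 4.433.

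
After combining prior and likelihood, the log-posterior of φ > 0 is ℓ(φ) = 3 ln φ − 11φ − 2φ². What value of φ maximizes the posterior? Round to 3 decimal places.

ℓ'(φ) = 3/φ − 11 − 4φ. Setting this to zero and multiplying by φ: 4φ² + 11φ − 3 = 0.
φ = (−11 + √(11² + 4·4·3)) / (2·4) = (−11 + √169) / 8 = (−11 + 13)/8 = 1/4.
ℓ''(φ) = −3/φ² − 4 < 0, confirming a maximum.

φ̂_MAP = 0.250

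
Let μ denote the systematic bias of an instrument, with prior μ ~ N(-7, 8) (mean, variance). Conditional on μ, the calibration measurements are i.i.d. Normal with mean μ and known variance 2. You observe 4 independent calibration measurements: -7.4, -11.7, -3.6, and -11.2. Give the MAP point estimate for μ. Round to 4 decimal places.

n = 4; x̄ = ((-7.4) + (-11.7) + (-3.6) + (-11.2))/4 = -33.9/4 = -8.475.
For a Normal prior and Normal likelihood with known variance, the posterior is Normal; its mode equals its mean, the precision-weighted average.
Prior precision 1/σ₀² = 1/8 = 0.125; data precision n/σ² = 4/2 = 2.
μ̂ = (0.125·(-7) + 2·(-8.475)) / (0.125 + 2) = (-17.825)/2.125 = -713/85 ≈ -8.3882.

μ̂_MAP = -8.3882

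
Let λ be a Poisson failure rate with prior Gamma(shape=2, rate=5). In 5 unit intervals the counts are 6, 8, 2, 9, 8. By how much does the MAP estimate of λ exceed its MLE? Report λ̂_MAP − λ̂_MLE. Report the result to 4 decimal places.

Σxᵢ = 33. Posterior is Gamma(35, 10); MAP = (35−1)/10 = 34/10 ≈ 3.40000.
MLE = x̄ = 33/5 ≈ 6.60000.
Difference = 34/10 − 33/5 = -16/5 ≈ -3.2000.

MAP − MLE = -3.2000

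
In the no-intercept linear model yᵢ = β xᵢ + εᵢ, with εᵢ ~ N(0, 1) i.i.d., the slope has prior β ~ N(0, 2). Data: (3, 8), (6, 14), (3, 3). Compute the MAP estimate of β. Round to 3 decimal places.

β̂_MAP = 2.147

log p(β | y) = −Σ(yᵢ − βxᵢ)²/(2·1) − β²/(2·2) + const.
Setting the derivative to zero: Σxᵢ(yᵢ − βxᵢ)/1 − β/2 = 0, so β = Σxᵢyᵢ / (Σxᵢ² + σ²/τ²).
Σxᵢyᵢ = 3·8 + 6·14 + 3·3 = 117; Σxᵢ² = 54; σ²/τ² = 0.5.
β̂_MAP = 117 / (54 + 0.5) = 117/54.5 ≈ 2.147.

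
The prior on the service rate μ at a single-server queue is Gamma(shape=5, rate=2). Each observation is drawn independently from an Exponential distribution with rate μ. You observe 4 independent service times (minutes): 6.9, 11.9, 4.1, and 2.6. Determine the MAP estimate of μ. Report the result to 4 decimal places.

μ̂_MAP = 0.2909

The Exponential(rate=μ) likelihood is ∝ μ^n e^(−μΣtᵢ). Here n = 4 and Σtᵢ = 6.9 + 11.9 + 4.1 + 2.6 = 25.5.
Posterior ∝ μ^4e^(−2μ) · μ^4e^(−25.5μ) = μ^8e^(−27.5μ), i.e. Gamma(9, 27.5).
Mode = (a−1)/b = 8/27.5 ≈ 0.2909.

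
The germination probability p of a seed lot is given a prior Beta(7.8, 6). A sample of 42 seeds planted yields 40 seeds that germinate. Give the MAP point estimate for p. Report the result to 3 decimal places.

p̂_MAP = 0.870

Prior: Beta(7.8, 6).
Data: 40 successes in 42 trials. The binomial likelihood contributes p^40(1−p)^2, so the posterior is Beta(7.8+40, 6+2) = Beta(47.8, 8).
For Beta(a, b) with a, b > 1 the mode is (a−1)/(a+b−2) = 46.8/53.8 ≈ 0.870.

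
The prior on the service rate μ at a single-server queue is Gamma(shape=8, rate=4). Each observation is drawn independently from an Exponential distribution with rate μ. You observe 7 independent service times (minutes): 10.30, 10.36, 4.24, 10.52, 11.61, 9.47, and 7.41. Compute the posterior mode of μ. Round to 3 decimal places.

μ̂_MAP = 0.206

The Exponential(rate=μ) likelihood is ∝ μ^n e^(−μΣtᵢ). Here n = 7 and Σtᵢ = 10.30 + 10.36 + 4.24 + 10.52 + 11.61 + 9.47 + 7.41 = 63.91.
Posterior ∝ μ^7e^(−4μ) · μ^7e^(−63.91μ) = μ^14e^(−67.91μ), i.e. Gamma(15, 67.91).
Mode = (a−1)/b = 14/67.91 ≈ 0.206.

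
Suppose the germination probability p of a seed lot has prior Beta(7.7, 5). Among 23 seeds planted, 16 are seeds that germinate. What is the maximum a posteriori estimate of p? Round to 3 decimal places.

p̂_MAP = 0.674

Prior: Beta(7.7, 5).
Data: 16 successes in 23 trials. The binomial likelihood contributes p^16(1−p)^7, so the posterior is Beta(7.7+16, 5+7) = Beta(23.7, 12).
For Beta(a, b) with a, b > 1 the mode is (a−1)/(a+b−2) = 22.7/33.7 ≈ 0.674.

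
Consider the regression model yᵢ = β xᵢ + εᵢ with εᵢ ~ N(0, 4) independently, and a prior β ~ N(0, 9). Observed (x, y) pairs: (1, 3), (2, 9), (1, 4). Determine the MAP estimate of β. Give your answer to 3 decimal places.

log p(β | y) = −Σ(yᵢ − βxᵢ)²/(2·4) − β²/(2·9) + const.
Setting the derivative to zero: Σxᵢ(yᵢ − βxᵢ)/4 − β/9 = 0, so β = Σxᵢyᵢ / (Σxᵢ² + σ²/τ²).
Σxᵢyᵢ = 1·3 + 2·9 + 1·4 = 25; Σxᵢ² = 6; σ²/τ² = 4/9.
β̂_MAP = 25 / (6 + 4/9) = 25/(58/9) = 225/58 ≈ 3.879.

β̂_MAP = 3.879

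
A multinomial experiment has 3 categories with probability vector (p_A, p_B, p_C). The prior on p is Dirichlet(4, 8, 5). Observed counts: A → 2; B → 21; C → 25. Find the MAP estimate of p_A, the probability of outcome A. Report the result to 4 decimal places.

MAP estimate of p_A = 0.0806

The posterior is Dirichlet(αᵢ + nᵢ) = Dirichlet(6, 29, 30).
For a Dirichlet(a₁,…,a_K) with all aᵢ > 1, the mode has j-th component (aⱼ − 1)/(Σaᵢ − K).
Here Σaᵢ = 65 and K = 3, so p_A = (6 − 1)/(65 − 3) = 5/62 ≈ 0.0806.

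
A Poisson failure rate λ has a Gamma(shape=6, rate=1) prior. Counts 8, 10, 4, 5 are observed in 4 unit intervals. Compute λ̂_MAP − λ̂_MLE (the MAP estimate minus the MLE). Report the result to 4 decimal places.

Σxᵢ = 27. Posterior is Gamma(33, 5); MAP = (33−1)/5 = 32/5 ≈ 6.40000.
MLE = x̄ = 27/4 ≈ 6.75000.
Difference = 32/5 − 27/4 = -7/20 ≈ -0.3500.

MAP − MLE = -0.3500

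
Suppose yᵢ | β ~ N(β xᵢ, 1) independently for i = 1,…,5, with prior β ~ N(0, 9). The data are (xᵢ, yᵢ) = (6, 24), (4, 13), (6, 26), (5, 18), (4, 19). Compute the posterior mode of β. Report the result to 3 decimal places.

β̂_MAP = 4.012

log p(β | y) = −Σ(yᵢ − βxᵢ)²/(2·1) − β²/(2·9) + const.
Setting the derivative to zero: Σxᵢ(yᵢ − βxᵢ)/1 − β/9 = 0, so β = Σxᵢyᵢ / (Σxᵢ² + σ²/τ²).
Σxᵢyᵢ = 6·24 + 4·13 + 6·26 + 5·18 + 4·19 = 518; Σxᵢ² = 129; σ²/τ² = 1/9.
β̂_MAP = 518 / (129 + 1/9) = 518/(1162/9) = 333/83 ≈ 4.012.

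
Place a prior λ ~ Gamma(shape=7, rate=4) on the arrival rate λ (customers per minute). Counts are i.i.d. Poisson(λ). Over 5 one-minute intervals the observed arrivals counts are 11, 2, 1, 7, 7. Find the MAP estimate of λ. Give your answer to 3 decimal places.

λ̂_MAP = 3.778

Σxᵢ = 11+2+1+7+7 = 28, with n = 5.
Posterior ∝ λ^6e^(−4λ) · λ^28e^(−5λ) = λ^34e^(−9λ), i.e. Gamma(shape=35, rate=9).
The mode of a Gamma(a, b) with a ≥ 1 (shape–rate) is (a−1)/b = 34/9 ≈ 3.778.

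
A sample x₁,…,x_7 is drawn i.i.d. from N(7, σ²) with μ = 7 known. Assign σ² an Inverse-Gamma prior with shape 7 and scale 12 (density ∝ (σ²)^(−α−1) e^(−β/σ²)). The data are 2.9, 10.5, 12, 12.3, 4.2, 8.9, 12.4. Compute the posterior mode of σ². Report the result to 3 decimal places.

σ̂²_MAP = 6.381

Sum of squared deviations about the known mean: SS = (2.9−7)² + (10.5−7)² + (12−7)² + (12.3−7)² + (4.2−7)² + (8.9−7)² + (12.4−7)² = 122.76.
The Normal likelihood contributes (σ²)^(−n/2) exp(−SS/(2σ²)), so the posterior is Inverse-Gamma(α + n/2, β + SS/2) = Inverse-Gamma(10.5, 73.38).
The mode of Inverse-Gamma(a, b) is b/(a+1) = 73.38/11.5 ≈ 6.381.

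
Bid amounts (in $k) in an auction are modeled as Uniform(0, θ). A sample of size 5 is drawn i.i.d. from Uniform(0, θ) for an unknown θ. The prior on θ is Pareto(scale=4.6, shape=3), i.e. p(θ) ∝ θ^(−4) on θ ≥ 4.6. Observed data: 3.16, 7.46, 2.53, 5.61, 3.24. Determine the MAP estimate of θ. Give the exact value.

The Uniform(0, θ) likelihood is θ^(−n) for θ ≥ max(xᵢ), zero otherwise. Here max(xᵢ) = 7.46.
Posterior ∝ θ^(−4) · θ^(−5) = θ^(−9) on θ ≥ max(4.6, 7.46) = 7.46.
This density is strictly decreasing in θ, so the posterior mode lies at the lower boundary of the support.

θ̂_MAP = 7.46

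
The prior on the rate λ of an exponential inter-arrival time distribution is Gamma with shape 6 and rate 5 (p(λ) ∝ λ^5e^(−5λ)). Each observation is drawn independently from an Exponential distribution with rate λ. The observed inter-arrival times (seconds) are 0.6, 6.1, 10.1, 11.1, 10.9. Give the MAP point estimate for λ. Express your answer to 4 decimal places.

λ̂_MAP = 0.2283

The Exponential(rate=λ) likelihood is ∝ λ^n e^(−λΣtᵢ). Here n = 5 and Σtᵢ = 0.6 + 6.1 + 10.1 + 11.1 + 10.9 = 38.8.
Posterior ∝ λ^5e^(−5λ) · λ^5e^(−38.8λ) = λ^10e^(−43.8λ), i.e. Gamma(11, 43.8).
Mode = (a−1)/b = 10/43.8 ≈ 0.2283.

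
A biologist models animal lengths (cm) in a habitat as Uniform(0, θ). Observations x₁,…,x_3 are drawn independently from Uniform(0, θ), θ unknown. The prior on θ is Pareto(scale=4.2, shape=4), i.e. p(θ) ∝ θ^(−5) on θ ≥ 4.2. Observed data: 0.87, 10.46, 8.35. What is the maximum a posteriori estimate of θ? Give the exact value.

The Uniform(0, θ) likelihood is θ^(−n) for θ ≥ max(xᵢ), zero otherwise. Here max(xᵢ) = 10.46.
Posterior ∝ θ^(−5) · θ^(−3) = θ^(−8) on θ ≥ max(4.2, 10.46) = 10.46.
This density is strictly decreasing in θ, so the posterior mode lies at the lower boundary of the support.

θ̂_MAP = 10.46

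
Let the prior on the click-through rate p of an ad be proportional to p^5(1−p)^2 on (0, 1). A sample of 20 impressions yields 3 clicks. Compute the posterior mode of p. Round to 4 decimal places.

p̂_MAP = 0.2963

The prior density ∝ p^5(1−p)^2 is the kernel of Beta(6, 3).
Data: 3 successes in 20 trials. The binomial likelihood contributes p^3(1−p)^17, so the posterior is Beta(6+3, 3+17) = Beta(9, 20).
For Beta(a, b) with a, b > 1 the mode is (a−1)/(a+b−2) = 8/27 ≈ 0.2963.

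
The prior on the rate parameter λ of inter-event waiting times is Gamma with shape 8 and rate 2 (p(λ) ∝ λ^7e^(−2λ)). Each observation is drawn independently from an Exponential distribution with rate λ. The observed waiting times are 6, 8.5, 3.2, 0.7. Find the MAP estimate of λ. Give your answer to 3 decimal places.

The Exponential(rate=λ) likelihood is ∝ λ^n e^(−λΣtᵢ). Here n = 4 and Σtᵢ = 6 + 8.5 + 3.2 + 0.7 = 18.4.
Posterior ∝ λ^7e^(−2λ) · λ^4e^(−18.4λ) = λ^11e^(−20.4λ), i.e. Gamma(12, 20.4).
Mode = (a−1)/b = 11/20.4 ≈ 0.539.

λ̂_MAP = 0.539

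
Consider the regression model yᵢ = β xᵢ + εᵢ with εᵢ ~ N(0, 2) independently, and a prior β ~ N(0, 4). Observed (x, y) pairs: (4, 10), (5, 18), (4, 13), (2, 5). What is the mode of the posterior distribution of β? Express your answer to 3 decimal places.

log p(β | y) = −Σ(yᵢ − βxᵢ)²/(2·2) − β²/(2·4) + const.
Setting the derivative to zero: Σxᵢ(yᵢ − βxᵢ)/2 − β/4 = 0, so β = Σxᵢyᵢ / (Σxᵢ² + σ²/τ²).
Σxᵢyᵢ = 4·10 + 5·18 + 4·13 + 2·5 = 192; Σxᵢ² = 61; σ²/τ² = 0.5.
β̂_MAP = 192 / (61 + 0.5) = 192/61.5 ≈ 3.122.

β̂_MAP = 3.122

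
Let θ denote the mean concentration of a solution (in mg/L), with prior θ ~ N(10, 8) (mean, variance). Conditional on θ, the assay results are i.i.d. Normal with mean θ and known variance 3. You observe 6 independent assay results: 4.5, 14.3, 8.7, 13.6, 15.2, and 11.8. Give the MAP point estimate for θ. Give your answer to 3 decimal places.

n = 6; x̄ = (4.5 + 14.3 + 8.7 + 13.6 + 15.2 + 11.8)/6 = 68.1/6 = 11.35.
For a Normal prior and Normal likelihood with known variance, the posterior is Normal; its mode equals its mean, the precision-weighted average.
Prior precision 1/σ₀² = 1/8 = 0.125; data precision n/σ² = 6/3 = 2.
θ̂ = (0.125·10 + 2·11.35) / (0.125 + 2) = 23.95/2.125 = 958/85 ≈ 11.271.

θ̂_MAP = 11.271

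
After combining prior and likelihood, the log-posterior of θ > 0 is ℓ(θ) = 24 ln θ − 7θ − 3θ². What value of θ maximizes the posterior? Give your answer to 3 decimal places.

ℓ'(θ) = 24/θ − 7 − 6θ. Setting this to zero and multiplying by θ: 6θ² + 7θ − 24 = 0.
θ = (−7 + √(7² + 4·6·24)) / (2·6) = (−7 + √625) / 12 = (−7 + 25)/12 = 3/2.
ℓ''(θ) = −24/θ² − 6 < 0, confirming a maximum.

θ̂_MAP = 1.500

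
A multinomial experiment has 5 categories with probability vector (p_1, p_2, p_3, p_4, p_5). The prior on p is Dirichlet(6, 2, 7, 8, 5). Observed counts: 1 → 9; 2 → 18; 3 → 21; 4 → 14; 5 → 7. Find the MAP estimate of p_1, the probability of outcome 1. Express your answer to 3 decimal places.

The posterior is Dirichlet(αᵢ + nᵢ) = Dirichlet(15, 20, 28, 22, 12).
For a Dirichlet(a₁,…,a_K) with all aᵢ > 1, the mode has j-th component (aⱼ − 1)/(Σaᵢ − K).
Here Σaᵢ = 97 and K = 5, so p_1 = (15 − 1)/(97 − 5) = 14/92 ≈ 0.152.

MAP estimate: 0.152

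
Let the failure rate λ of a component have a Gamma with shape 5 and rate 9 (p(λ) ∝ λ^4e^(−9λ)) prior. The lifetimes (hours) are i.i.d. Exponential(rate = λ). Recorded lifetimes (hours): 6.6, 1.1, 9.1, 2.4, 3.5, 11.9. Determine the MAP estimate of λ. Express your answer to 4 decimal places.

λ̂_MAP = 0.2294

The Exponential(rate=λ) likelihood is ∝ λ^n e^(−λΣtᵢ). Here n = 6 and Σtᵢ = 6.6 + 1.1 + 9.1 + 2.4 + 3.5 + 11.9 = 34.6.
Posterior ∝ λ^4e^(−9λ) · λ^6e^(−34.6λ) = λ^10e^(−43.6λ), i.e. Gamma(11, 43.6).
Mode = (a−1)/b = 10/43.6 ≈ 0.2294.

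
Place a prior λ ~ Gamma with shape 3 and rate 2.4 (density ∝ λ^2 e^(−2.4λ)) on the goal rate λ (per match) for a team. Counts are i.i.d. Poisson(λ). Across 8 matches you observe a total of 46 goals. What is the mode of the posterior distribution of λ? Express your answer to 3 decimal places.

λ̂_MAP = 4.615

Σxᵢ = 46, n = 8.
Posterior ∝ λ^2e^(−2.4λ) · λ^46e^(−8λ) = λ^48e^(−10.4λ), i.e. Gamma(shape=49, rate=10.4).
The mode of a Gamma(a, b) with a ≥ 1 (shape–rate) is (a−1)/b = 48/10.4 ≈ 4.615.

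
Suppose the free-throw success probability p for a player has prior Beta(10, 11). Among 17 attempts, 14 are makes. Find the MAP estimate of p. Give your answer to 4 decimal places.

p̂_MAP = 0.6389

Prior: Beta(10, 11).
Data: 14 successes in 17 trials. The binomial likelihood contributes p^14(1−p)^3, so the posterior is Beta(10+14, 11+3) = Beta(24, 14).
For Beta(a, b) with a, b > 1 the mode is (a−1)/(a+b−2) = 23/36 ≈ 0.6389.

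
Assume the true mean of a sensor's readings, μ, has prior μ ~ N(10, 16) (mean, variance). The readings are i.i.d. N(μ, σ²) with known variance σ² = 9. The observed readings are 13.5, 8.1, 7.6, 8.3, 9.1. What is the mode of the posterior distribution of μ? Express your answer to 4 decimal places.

μ̂_MAP = 9.3888

n = 5; x̄ = (13.5 + 8.1 + 7.6 + 8.3 + 9.1)/5 = 46.6/5 = 9.32.
For a Normal prior and Normal likelihood with known variance, the posterior is Normal; its mode equals its mean, the precision-weighted average.
Prior precision 1/σ₀² = 1/16 = 0.0625; data precision n/σ² = 5/9.
μ̂ = (0.0625·10 + (5/9)·9.32) / (0.0625 + 5/9) = (2089/360)/(89/144) = 4178/445 ≈ 9.3888.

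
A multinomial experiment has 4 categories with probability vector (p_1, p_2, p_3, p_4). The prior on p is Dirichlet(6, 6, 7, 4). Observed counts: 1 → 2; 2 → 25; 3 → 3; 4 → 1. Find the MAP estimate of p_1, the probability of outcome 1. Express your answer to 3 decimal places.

The posterior is Dirichlet(αᵢ + nᵢ) = Dirichlet(8, 31, 10, 5).
For a Dirichlet(a₁,…,a_K) with all aᵢ > 1, the mode has j-th component (aⱼ − 1)/(Σaᵢ − K).
Here Σaᵢ = 54 and K = 4, so p_1 = (8 − 1)/(54 − 4) = 7/50 ≈ 0.140.

MAP estimate: 0.140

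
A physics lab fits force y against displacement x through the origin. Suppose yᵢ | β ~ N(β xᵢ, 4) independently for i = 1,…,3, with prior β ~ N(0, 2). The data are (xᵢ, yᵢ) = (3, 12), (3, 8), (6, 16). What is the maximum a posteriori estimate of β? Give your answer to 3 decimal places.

β̂_MAP = 2.786

log p(β | y) = −Σ(yᵢ − βxᵢ)²/(2·4) − β²/(2·2) + const.
Setting the derivative to zero: Σxᵢ(yᵢ − βxᵢ)/4 − β/2 = 0, so β = Σxᵢyᵢ / (Σxᵢ² + σ²/τ²).
Σxᵢyᵢ = 3·12 + 3·8 + 6·16 = 156; Σxᵢ² = 54; σ²/τ² = 2.
β̂_MAP = 156 / (54 + 2) = 156/56 ≈ 2.786.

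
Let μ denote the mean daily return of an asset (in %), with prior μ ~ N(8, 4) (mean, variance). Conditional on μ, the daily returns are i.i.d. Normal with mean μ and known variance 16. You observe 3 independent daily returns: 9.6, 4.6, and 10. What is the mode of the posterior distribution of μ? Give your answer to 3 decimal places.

n = 3; x̄ = (9.6 + 4.6 + 10)/3 = 24.2/3 = 121/15 ≈ 8.0667.
For a Normal prior and Normal likelihood with known variance, the posterior is Normal; its mode equals its mean, the precision-weighted average.
Prior precision 1/σ₀² = 1/4 = 0.25; data precision n/σ² = 3/16 = 0.1875.
μ̂ = (0.25·8 + 0.1875·(121/15)) / (0.25 + 0.1875) = 3.5125/0.4375 = 281/35 ≈ 8.029.

μ̂_MAP = 8.029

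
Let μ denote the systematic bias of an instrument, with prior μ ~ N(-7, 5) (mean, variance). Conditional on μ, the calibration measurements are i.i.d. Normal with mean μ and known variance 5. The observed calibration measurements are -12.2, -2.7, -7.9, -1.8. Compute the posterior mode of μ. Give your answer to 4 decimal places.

n = 4; x̄ = ((-12.2) + (-2.7) + (-7.9) + (-1.8))/4 = -24.6/4 = -6.15.
For a Normal prior and Normal likelihood with known variance, the posterior is Normal; its mode equals its mean, the precision-weighted average.
Prior precision 1/σ₀² = 1/5 = 0.2; data precision n/σ² = 4/5 = 0.8.
μ̂ = (0.2·(-7) + 0.8·(-6.15)) / (0.2 + 0.8) = (-6.32)/1 = -6.3200.

μ̂_MAP = -6.3200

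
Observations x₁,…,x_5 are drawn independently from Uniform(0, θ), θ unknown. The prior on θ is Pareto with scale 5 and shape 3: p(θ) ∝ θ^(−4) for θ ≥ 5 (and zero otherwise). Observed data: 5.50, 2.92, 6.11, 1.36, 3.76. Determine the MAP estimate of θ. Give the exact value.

θ̂_MAP = 6.11

The Uniform(0, θ) likelihood is θ^(−n) for θ ≥ max(xᵢ), zero otherwise. Here max(xᵢ) = 6.11.
Posterior ∝ θ^(−4) · θ^(−5) = θ^(−9) on θ ≥ max(5, 6.11) = 6.11.
This density is strictly decreasing in θ, so the posterior mode lies at the lower boundary of the support.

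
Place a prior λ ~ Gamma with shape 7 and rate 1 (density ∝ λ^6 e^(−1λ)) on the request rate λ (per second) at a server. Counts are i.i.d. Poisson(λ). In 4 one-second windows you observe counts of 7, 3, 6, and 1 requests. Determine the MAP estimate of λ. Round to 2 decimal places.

Σxᵢ = 7+3+6+1 = 17, with n = 4.
Posterior ∝ λ^6e^(−1λ) · λ^17e^(−4λ) = λ^23e^(−5λ), i.e. Gamma(shape=24, rate=5).
The mode of a Gamma(a, b) with a ≥ 1 (shape–rate) is (a−1)/b = 23/5 ≈ 4.60.

λ̂_MAP = 4.60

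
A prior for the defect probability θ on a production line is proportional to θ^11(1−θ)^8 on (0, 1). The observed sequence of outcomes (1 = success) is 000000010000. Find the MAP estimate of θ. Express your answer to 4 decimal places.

The prior density ∝ θ^11(1−θ)^8 is the kernel of Beta(12, 9).
Data: 1 success in 12 trials (from the sequence). The binomial likelihood contributes θ(1−θ)^11, so the posterior is Beta(12+1, 9+11) = Beta(13, 20).
For Beta(a, b) with a, b > 1 the mode is (a−1)/(a+b−2) = 12/31 ≈ 0.3871.

θ̂_MAP = 0.3871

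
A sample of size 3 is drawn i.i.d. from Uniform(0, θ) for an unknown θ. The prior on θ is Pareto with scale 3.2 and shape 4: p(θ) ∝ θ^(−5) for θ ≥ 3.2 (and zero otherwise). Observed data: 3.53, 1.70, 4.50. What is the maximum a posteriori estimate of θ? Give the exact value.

The Uniform(0, θ) likelihood is θ^(−n) for θ ≥ max(xᵢ), zero otherwise. Here max(xᵢ) = 4.50.
Posterior ∝ θ^(−5) · θ^(−3) = θ^(−8) on θ ≥ max(3.2, 4.50) = 4.50.
This density is strictly decreasing in θ, so the posterior mode lies at the lower boundary of the support.

θ̂_MAP = 4.50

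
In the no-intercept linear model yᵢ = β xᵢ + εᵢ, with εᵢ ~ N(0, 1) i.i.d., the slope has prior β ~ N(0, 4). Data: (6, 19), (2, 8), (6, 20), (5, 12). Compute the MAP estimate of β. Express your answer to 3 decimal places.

log p(β | y) = −Σ(yᵢ − βxᵢ)²/(2·1) − β²/(2·4) + const.
Setting the derivative to zero: Σxᵢ(yᵢ − βxᵢ)/1 − β/4 = 0, so β = Σxᵢyᵢ / (Σxᵢ² + σ²/τ²).
Σxᵢyᵢ = 6·19 + 2·8 + 6·20 + 5·12 = 310; Σxᵢ² = 101; σ²/τ² = 0.25.
β̂_MAP = 310 / (101 + 0.25) = 310/101.25 ≈ 3.062.

β̂_MAP = 3.062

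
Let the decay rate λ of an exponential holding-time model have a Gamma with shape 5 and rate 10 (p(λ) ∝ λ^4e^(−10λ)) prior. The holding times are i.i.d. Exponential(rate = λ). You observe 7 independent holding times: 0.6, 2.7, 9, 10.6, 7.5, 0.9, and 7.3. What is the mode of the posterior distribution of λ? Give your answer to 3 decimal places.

The Exponential(rate=λ) likelihood is ∝ λ^n e^(−λΣtᵢ). Here n = 7 and Σtᵢ = 0.6 + 2.7 + 9 + 10.6 + 7.5 + 0.9 + 7.3 = 38.6.
Posterior ∝ λ^4e^(−10λ) · λ^7e^(−38.6λ) = λ^11e^(−48.6λ), i.e. Gamma(12, 48.6).
Mode = (a−1)/b = 11/48.6 ≈ 0.226.

λ̂_MAP = 0.226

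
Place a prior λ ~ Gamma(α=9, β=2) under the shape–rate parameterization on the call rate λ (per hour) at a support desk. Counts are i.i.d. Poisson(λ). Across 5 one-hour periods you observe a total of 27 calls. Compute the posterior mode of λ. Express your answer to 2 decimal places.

λ̂_MAP = 5.00

Σxᵢ = 27, n = 5.
Posterior ∝ λ^8e^(−2λ) · λ^27e^(−5λ) = λ^35e^(−7λ), i.e. Gamma(shape=36, rate=7).
The mode of a Gamma(a, b) with a ≥ 1 (shape–rate) is (a−1)/b = 35/7 ≈ 5.00.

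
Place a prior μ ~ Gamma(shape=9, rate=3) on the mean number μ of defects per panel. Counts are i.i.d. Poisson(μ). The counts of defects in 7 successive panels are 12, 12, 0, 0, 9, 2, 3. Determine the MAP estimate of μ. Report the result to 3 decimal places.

Σxᵢ = 12+12+0+0+9+2+3 = 38, with n = 7.
Posterior ∝ μ^8e^(−3μ) · μ^38e^(−7μ) = μ^46e^(−10μ), i.e. Gamma(shape=47, rate=10).
The mode of a Gamma(a, b) with a ≥ 1 (shape–rate) is (a−1)/b = 46/10 ≈ 4.600.

μ̂_MAP = 4.600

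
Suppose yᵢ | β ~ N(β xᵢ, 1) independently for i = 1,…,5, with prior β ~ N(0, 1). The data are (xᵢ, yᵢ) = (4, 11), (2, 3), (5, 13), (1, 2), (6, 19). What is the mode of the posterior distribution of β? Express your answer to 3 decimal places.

log p(β | y) = −Σ(yᵢ − βxᵢ)²/(2·1) − β²/(2·1) + const.
Setting the derivative to zero: Σxᵢ(yᵢ − βxᵢ)/1 − β/1 = 0, so β = Σxᵢyᵢ / (Σxᵢ² + σ²/τ²).
Σxᵢyᵢ = 4·11 + 2·3 + 5·13 + 1·2 + 6·19 = 231; Σxᵢ² = 82; σ²/τ² = 1.
β̂_MAP = 231 / (82 + 1) = 231/83 ≈ 2.783.

β̂_MAP = 2.783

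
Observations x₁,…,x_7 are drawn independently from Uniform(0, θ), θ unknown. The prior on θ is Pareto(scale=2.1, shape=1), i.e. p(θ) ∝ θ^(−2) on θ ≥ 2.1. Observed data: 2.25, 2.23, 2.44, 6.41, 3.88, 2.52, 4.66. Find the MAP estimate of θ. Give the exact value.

The Uniform(0, θ) likelihood is θ^(−n) for θ ≥ max(xᵢ), zero otherwise. Here max(xᵢ) = 6.41.
Posterior ∝ θ^(−2) · θ^(−7) = θ^(−9) on θ ≥ max(2.1, 6.41) = 6.41.
This density is strictly decreasing in θ, so the posterior mode lies at the lower boundary of the support.

θ̂_MAP = 6.41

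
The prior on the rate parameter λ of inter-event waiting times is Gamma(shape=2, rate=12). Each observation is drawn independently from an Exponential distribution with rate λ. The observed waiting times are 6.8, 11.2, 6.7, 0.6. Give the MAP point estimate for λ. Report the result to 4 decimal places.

λ̂_MAP = 0.1340

The Exponential(rate=λ) likelihood is ∝ λ^n e^(−λΣtᵢ). Here n = 4 and Σtᵢ = 6.8 + 11.2 + 6.7 + 0.6 = 25.3.
Posterior ∝ λe^(−12λ) · λ^4e^(−25.3λ) = λ^5e^(−37.3λ), i.e. Gamma(6, 37.3).
Mode = (a−1)/b = 5/37.3 ≈ 0.1340.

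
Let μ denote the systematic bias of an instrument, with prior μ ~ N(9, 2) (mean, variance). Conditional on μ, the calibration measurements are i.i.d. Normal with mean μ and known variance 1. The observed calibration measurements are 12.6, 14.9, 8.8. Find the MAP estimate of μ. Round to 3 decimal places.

μ̂_MAP = 11.657

n = 3; x̄ = (12.6 + 14.9 + 8.8)/3 = 36.3/3 = 12.1.
For a Normal prior and Normal likelihood with known variance, the posterior is Normal; its mode equals its mean, the precision-weighted average.
Prior precision 1/σ₀² = 1/2 = 0.5; data precision n/σ² = 3/1 = 3.
μ̂ = (0.5·9 + 3·12.1) / (0.5 + 3) = 40.8/3.5 = 408/35 ≈ 11.657.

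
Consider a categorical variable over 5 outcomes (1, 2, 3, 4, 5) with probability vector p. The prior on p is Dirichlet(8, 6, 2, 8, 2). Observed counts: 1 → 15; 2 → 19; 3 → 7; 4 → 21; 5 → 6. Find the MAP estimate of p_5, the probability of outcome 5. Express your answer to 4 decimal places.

MAP estimate: 0.0787

The posterior is Dirichlet(αᵢ + nᵢ) = Dirichlet(23, 25, 9, 29, 8).
For a Dirichlet(a₁,…,a_K) with all aᵢ > 1, the mode has j-th component (aⱼ − 1)/(Σaᵢ − K).
Here Σaᵢ = 94 and K = 5, so p_5 = (8 − 1)/(94 − 5) = 7/89 ≈ 0.0787.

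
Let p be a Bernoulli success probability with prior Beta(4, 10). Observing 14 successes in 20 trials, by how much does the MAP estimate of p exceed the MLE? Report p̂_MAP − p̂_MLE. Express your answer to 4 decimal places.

Posterior is Beta(18, 16); MAP = (18−1)/(34−2) = 17/32 ≈ 0.53125.
MLE ignores the prior: p̂_MLE = k/n = 14/20 ≈ 0.70000.
Difference = 17/32 − 14/20 = -27/160 ≈ -0.1688.

MAP − MLE = -0.1688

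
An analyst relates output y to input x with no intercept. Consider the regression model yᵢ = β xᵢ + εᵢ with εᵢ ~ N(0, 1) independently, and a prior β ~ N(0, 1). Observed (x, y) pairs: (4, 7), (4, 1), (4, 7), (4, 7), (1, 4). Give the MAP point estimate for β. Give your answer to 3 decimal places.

log p(β | y) = −Σ(yᵢ − βxᵢ)²/(2·1) − β²/(2·1) + const.
Setting the derivative to zero: Σxᵢ(yᵢ − βxᵢ)/1 − β/1 = 0, so β = Σxᵢyᵢ / (Σxᵢ² + σ²/τ²).
Σxᵢyᵢ = 4·7 + 4·1 + 4·7 + 4·7 + 1·4 = 92; Σxᵢ² = 65; σ²/τ² = 1.
β̂_MAP = 92 / (65 + 1) = 92/66 ≈ 1.394.

β̂_MAP = 1.394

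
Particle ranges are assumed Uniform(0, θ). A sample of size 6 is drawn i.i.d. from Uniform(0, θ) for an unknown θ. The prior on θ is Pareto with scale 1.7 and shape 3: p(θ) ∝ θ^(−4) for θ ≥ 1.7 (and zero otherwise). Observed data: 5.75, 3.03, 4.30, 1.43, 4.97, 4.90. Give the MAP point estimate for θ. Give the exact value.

θ̂_MAP = 5.75

The Uniform(0, θ) likelihood is θ^(−n) for θ ≥ max(xᵢ), zero otherwise. Here max(xᵢ) = 5.75.
Posterior ∝ θ^(−4) · θ^(−6) = θ^(−10) on θ ≥ max(1.7, 5.75) = 5.75.
This density is strictly decreasing in θ, so the posterior mode lies at the lower boundary of the support.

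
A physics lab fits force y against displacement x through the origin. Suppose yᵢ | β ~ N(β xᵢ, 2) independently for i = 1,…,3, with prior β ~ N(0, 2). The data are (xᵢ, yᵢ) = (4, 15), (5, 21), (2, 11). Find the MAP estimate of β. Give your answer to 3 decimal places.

log p(β | y) = −Σ(yᵢ − βxᵢ)²/(2·2) − β²/(2·2) + const.
Setting the derivative to zero: Σxᵢ(yᵢ − βxᵢ)/2 − β/2 = 0, so β = Σxᵢyᵢ / (Σxᵢ² + σ²/τ²).
Σxᵢyᵢ = 4·15 + 5·21 + 2·11 = 187; Σxᵢ² = 45; σ²/τ² = 1.
β̂_MAP = 187 / (45 + 1) = 187/46 ≈ 4.065.

β̂_MAP = 4.065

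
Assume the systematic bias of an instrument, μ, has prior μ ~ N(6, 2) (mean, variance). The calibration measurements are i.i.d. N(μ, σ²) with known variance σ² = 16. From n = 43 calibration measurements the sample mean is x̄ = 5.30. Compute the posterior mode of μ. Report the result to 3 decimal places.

μ̂_MAP = 5.410

n = 43, x̄ = 5.30.
For a Normal prior and Normal likelihood with known variance, the posterior is Normal; its mode equals its mean, the precision-weighted average.
Prior precision 1/σ₀² = 1/2 = 0.5; data precision n/σ² = 43/16 = 2.6875.
μ̂ = (0.5·6 + 2.6875·5.3) / (0.5 + 2.6875) = 17.24375/3.1875 = 2759/510 ≈ 5.410.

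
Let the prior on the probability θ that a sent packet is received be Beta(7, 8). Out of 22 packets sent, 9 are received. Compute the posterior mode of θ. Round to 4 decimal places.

θ̂_MAP = 0.4286

Prior: Beta(7, 8).
Data: 9 successes in 22 trials. The binomial likelihood contributes θ^9(1−θ)^13, so the posterior is Beta(7+9, 8+13) = Beta(16, 21).
For Beta(a, b) with a, b > 1 the mode is (a−1)/(a+b−2) = 15/35 ≈ 0.4286.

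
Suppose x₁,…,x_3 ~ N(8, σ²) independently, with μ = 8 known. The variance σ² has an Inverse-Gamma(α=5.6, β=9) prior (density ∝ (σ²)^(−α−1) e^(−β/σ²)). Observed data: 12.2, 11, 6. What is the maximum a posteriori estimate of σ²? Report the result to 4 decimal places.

σ̂²_MAP = 3.0025

Sum of squared deviations about the known mean: SS = (12.2−8)² + (11−8)² + (6−8)² = 30.64.
The Normal likelihood contributes (σ²)^(−n/2) exp(−SS/(2σ²)), so the posterior is Inverse-Gamma(α + n/2, β + SS/2) = Inverse-Gamma(7.1, 24.32).
The mode of Inverse-Gamma(a, b) is b/(a+1) = 24.32/8.1 ≈ 3.0025.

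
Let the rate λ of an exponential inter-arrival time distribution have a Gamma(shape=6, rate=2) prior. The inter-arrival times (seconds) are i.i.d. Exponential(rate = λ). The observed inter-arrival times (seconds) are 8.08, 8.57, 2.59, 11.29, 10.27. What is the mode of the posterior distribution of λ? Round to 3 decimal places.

λ̂_MAP = 0.234

The Exponential(rate=λ) likelihood is ∝ λ^n e^(−λΣtᵢ). Here n = 5 and Σtᵢ = 8.08 + 8.57 + 2.59 + 11.29 + 10.27 = 40.80.
Posterior ∝ λ^5e^(−2λ) · λ^5e^(−40.80λ) = λ^10e^(−42.80λ), i.e. Gamma(11, 42.80).
Mode = (a−1)/b = 10/42.80 ≈ 0.234.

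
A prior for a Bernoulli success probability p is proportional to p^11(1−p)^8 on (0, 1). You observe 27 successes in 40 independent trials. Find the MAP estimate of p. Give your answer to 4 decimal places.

p̂_MAP = 0.6441

The prior density ∝ p^11(1−p)^8 is the kernel of Beta(12, 9).
Data: 27 successes in 40 trials. The binomial likelihood contributes p^27(1−p)^13, so the posterior is Beta(12+27, 9+13) = Beta(39, 22).
For Beta(a, b) with a, b > 1 the mode is (a−1)/(a+b−2) = 38/59 ≈ 0.6441.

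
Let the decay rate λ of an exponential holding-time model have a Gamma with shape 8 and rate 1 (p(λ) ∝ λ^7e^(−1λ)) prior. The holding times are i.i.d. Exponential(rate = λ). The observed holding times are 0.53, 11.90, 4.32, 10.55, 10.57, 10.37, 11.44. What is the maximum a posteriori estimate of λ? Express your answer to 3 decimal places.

The Exponential(rate=λ) likelihood is ∝ λ^n e^(−λΣtᵢ). Here n = 7 and Σtᵢ = 0.53 + 11.90 + 4.32 + 10.55 + 10.57 + 10.37 + 11.44 = 59.68.
Posterior ∝ λ^7e^(−1λ) · λ^7e^(−59.68λ) = λ^14e^(−60.68λ), i.e. Gamma(15, 60.68).
Mode = (a−1)/b = 14/60.68 ≈ 0.231.

λ̂_MAP = 0.231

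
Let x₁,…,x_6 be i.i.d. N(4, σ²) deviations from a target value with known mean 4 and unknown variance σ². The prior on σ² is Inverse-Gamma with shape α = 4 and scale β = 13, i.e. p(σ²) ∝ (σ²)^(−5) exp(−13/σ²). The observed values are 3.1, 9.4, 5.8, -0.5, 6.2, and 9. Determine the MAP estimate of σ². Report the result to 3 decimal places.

Sum of squared deviations about the known mean: SS = (3.1−4)² + (9.4−4)² + (5.8−4)² + (-0.5−4)² + (6.2−4)² + (9−4)² = 83.3.
The Normal likelihood contributes (σ²)^(−n/2) exp(−SS/(2σ²)), so the posterior is Inverse-Gamma(α + n/2, β + SS/2) = Inverse-Gamma(7, 54.65).
The mode of Inverse-Gamma(a, b) is b/(a+1) = 54.65/8 ≈ 6.831.

σ̂²_MAP = 6.831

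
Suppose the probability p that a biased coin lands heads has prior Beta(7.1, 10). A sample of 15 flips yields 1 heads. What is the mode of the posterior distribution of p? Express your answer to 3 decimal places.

Prior: Beta(7.1, 10).
Data: 1 success in 15 trials. The binomial likelihood contributes p(1−p)^14, so the posterior is Beta(7.1+1, 10+14) = Beta(8.1, 24).
For Beta(a, b) with a, b > 1 the mode is (a−1)/(a+b−2) = 7.1/30.1 ≈ 0.236.

p̂_MAP = 0.236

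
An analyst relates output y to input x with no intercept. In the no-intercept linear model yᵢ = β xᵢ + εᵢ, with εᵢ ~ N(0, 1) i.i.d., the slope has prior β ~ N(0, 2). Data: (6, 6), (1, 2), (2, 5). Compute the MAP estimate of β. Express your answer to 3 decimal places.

log p(β | y) = −Σ(yᵢ − βxᵢ)²/(2·1) − β²/(2·2) + const.
Setting the derivative to zero: Σxᵢ(yᵢ − βxᵢ)/1 − β/2 = 0, so β = Σxᵢyᵢ / (Σxᵢ² + σ²/τ²).
Σxᵢyᵢ = 6·6 + 1·2 + 2·5 = 48; Σxᵢ² = 41; σ²/τ² = 0.5.
β̂_MAP = 48 / (41 + 0.5) = 48/41.5 ≈ 1.157.

β̂_MAP = 1.157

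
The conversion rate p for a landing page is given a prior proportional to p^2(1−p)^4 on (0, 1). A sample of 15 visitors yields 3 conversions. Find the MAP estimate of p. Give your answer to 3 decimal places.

p̂_MAP = 0.238

The prior density ∝ p^2(1−p)^4 is the kernel of Beta(3, 5).
Data: 3 successes in 15 trials. The binomial likelihood contributes p^3(1−p)^12, so the posterior is Beta(3+3, 5+12) = Beta(6, 17).
For Beta(a, b) with a, b > 1 the mode is (a−1)/(a+b−2) = 5/21 ≈ 0.238.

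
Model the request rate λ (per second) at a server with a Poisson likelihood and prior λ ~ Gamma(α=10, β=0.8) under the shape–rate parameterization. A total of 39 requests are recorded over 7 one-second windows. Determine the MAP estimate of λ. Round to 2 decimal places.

λ̂_MAP = 6.15

Σxᵢ = 39, n = 7.
Posterior ∝ λ^9e^(−0.8λ) · λ^39e^(−7λ) = λ^48e^(−7.8λ), i.e. Gamma(shape=49, rate=7.8).
The mode of a Gamma(a, b) with a ≥ 1 (shape–rate) is (a−1)/b = 48/7.8 ≈ 6.15.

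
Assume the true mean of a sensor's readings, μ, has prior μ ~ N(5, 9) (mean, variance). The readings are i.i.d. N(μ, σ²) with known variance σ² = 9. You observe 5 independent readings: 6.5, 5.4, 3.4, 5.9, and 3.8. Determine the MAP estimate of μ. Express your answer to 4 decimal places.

μ̂_MAP = 5.0000

n = 5; x̄ = (6.5 + 5.4 + 3.4 + 5.9 + 3.8)/5 = 25/5 = 5.
For a Normal prior and Normal likelihood with known variance, the posterior is Normal; its mode equals its mean, the precision-weighted average.
Prior precision 1/σ₀² = 1/9; data precision n/σ² = 5/9.
μ̂ = ((1/9)·5 + (5/9)·5) / (1/9 + 5/9) = (10/3)/(2/3) = 5.0000.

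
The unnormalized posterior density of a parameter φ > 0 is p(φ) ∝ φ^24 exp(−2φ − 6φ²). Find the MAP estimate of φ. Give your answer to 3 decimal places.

ℓ'(φ) = 24/φ − 2 − 12φ. Setting this to zero and multiplying by φ: 12φ² + 2φ − 24 = 0.
φ = (−2 + √(2² + 4·12·24)) / (2·12) = (−2 + √1156) / 24 = (−2 + 34)/24 = 4/3.
ℓ''(φ) = −24/φ² − 12 < 0, confirming a maximum.

φ̂_MAP = 1.333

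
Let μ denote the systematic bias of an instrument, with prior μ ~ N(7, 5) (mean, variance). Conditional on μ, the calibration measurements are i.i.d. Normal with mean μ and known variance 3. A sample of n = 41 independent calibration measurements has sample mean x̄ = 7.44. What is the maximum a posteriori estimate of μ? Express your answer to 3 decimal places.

n = 41, x̄ = 7.44.
For a Normal prior and Normal likelihood with known variance, the posterior is Normal; its mode equals its mean, the precision-weighted average.
Prior precision 1/σ₀² = 1/5 = 0.2; data precision n/σ² = 41/3.
μ̂ = (0.2·7 + (41/3)·7.44) / (0.2 + 41/3) = 103.08/(208/15) = 7731/1040 ≈ 7.434.

μ̂_MAP = 7.434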